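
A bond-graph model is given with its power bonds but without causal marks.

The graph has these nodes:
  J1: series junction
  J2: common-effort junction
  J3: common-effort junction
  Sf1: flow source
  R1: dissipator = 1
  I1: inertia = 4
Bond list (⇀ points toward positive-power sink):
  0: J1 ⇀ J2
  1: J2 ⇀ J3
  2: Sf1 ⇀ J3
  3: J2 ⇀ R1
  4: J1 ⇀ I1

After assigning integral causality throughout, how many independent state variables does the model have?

β2 stroke at Sf1  (source Sf1 imposes f)
β1 stroke at J3  (only one effort-in slot at J3)
β4 stroke at I1  (I1: I, integral causality)
β0 stroke at J1  (J1: bond 4 brought flow, rest push out)
β3 stroke at J2  (closing 0-jn rule on J2)

1  (I1 all integral)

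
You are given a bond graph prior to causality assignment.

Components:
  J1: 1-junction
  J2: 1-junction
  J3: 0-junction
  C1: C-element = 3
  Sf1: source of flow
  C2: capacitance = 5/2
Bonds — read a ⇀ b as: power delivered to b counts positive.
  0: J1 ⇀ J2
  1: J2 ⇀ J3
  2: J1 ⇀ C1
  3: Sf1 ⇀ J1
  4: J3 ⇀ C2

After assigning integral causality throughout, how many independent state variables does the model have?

b3 stroke→Sf1  (source Sf1 imposes f)
b0 stroke→J1  (J1 flow already set via bond 3)
b2 stroke→J1  (1-jn J1 has f-setter on 3)
b1 stroke→J2  (J2: bond 0 brought flow, rest push out)
b4 stroke→J3  (closing 0-jn rule on J3)

2  (C1, C2 all integral)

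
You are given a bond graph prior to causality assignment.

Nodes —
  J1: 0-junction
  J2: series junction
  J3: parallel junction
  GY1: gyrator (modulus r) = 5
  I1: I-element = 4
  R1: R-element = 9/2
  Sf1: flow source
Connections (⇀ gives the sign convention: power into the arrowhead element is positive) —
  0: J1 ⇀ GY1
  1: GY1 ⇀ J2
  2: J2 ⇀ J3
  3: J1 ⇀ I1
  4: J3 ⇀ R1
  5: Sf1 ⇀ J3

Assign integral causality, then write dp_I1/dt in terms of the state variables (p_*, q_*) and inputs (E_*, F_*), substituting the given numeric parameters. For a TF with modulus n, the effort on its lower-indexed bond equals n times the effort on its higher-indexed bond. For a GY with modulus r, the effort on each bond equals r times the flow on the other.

bond 5 →Sf1  (Sf1: flow source, stroke at near end)
bond 3 →I1  (I1 outputs flow p/I1)
bond 0 →J1  (J1: last free bond brings effort in)
bond 1 →J2  (GY GY1: same side as bond 0)
bond 2 →J3  (closing 1-jn rule on J2)
bond 4 →R1  (common-e at J3 fixed by 2)

dp_I1/dt = -5*F_Sf1 - 25*p_I1/18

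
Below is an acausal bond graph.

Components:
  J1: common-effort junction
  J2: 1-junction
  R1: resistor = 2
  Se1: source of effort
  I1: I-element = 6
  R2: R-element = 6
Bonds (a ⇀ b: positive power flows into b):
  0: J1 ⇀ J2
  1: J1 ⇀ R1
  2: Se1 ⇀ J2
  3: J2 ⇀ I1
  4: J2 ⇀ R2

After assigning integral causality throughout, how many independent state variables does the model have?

1  (I1 all integral)

b2 stroke at J2  (Se1 fixes effort; stroke away)
b3 stroke at I1  (I1 integral (f out))
b0 stroke at J2  (1-jn J2 has f-setter on 3)
b4 stroke at J2  (common-f at J2 fixed by 3)
b1 stroke at J1  (closing 0-jn rule on J1)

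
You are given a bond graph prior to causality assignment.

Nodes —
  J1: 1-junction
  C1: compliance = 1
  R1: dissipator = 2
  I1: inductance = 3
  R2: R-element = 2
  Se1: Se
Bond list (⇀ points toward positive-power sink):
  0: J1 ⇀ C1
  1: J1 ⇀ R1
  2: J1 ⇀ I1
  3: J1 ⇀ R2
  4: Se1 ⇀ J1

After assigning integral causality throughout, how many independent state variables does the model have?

2  (C1, I1 all integral)

β4 stroke at J1  (Se1 (Se) sets effort on bond)
β0 stroke at J1  (C1: C, integral causality)
β2 stroke at I1  (prefer integral on I1)
β1 stroke at J1  (1-jn J1 has f-setter on 2)
β3 stroke at J1  (J1: bond 2 brought flow, rest push out)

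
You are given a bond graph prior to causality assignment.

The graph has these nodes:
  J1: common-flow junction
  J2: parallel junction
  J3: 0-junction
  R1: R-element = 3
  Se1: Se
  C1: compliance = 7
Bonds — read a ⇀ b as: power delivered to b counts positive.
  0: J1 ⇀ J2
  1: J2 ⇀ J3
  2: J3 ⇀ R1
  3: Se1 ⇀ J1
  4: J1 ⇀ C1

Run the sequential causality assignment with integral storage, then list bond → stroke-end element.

b0 →J2
b1 →J3
b2 →R1
b3 →J1
b4 →J1

b3 stroke at J1  (Se1 fixes effort; stroke away)
b4 stroke at J1  (C1 integral (e out))
b0 stroke at J2  (only one flow-in slot at J1)
b1 stroke at J3  (J2 effort already set via bond 0)
b2 stroke at R1  (0-jn J3 has e-setter on 1)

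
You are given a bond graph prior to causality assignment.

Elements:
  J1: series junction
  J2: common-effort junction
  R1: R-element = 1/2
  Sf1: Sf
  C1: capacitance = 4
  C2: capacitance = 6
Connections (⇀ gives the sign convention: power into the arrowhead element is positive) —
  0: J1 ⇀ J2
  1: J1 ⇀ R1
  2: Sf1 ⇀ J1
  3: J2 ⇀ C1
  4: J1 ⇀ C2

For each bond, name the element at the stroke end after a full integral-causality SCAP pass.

b2 stroke at Sf1  (Sf1: flow source, stroke at near end)
b0 stroke at J1  (1-jn J1 has f-setter on 2)
b1 stroke at J1  (J1: bond 2 brought flow, rest push out)
b4 stroke at J1  (J1 flow already set via bond 2)
b3 stroke at J2  (J2 needs exactly one e-in)

b0 stroke at J1
b1 stroke at J1
b2 stroke at Sf1
b3 stroke at J2
b4 stroke at J1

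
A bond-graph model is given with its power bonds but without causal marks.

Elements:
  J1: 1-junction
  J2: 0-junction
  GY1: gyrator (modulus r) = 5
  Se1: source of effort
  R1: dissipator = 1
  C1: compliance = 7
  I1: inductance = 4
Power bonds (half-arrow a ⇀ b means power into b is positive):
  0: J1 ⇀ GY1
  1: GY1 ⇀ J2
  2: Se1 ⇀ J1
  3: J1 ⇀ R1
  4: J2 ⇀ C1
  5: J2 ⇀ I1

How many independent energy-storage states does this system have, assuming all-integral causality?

bond 2 stroke at J1  (Se1 (Se) sets effort on bond)
bond 4 stroke at J2  (C1 integral (e out))
bond 1 stroke at GY1  (common-e at J2 fixed by 4)
bond 5 stroke at I1  (J2 effort already set via bond 4)
bond 0 stroke at GY1  (through GY1, causality inverts; strokes same side of GY1)
bond 3 stroke at J1  (J1 flow already set via bond 0)

2  (C1, I1 all integral)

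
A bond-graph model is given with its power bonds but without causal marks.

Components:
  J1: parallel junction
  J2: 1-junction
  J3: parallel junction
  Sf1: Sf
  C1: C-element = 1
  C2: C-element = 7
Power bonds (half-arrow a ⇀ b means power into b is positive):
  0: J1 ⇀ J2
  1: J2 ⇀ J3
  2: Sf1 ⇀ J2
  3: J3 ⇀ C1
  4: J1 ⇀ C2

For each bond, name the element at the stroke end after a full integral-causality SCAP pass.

β0 |J2
β1 |J2
β2 |Sf1
β3 |J3
β4 |J1

b2 |Sf1  (Sf1: flow source, stroke at near end)
b0 |J2  (1-jn J2 has f-setter on 2)
b1 |J2  (J2: bond 2 brought flow, rest push out)
b3 |J3  (closing 0-jn rule on J3)
b4 |J1  (J1 needs exactly one e-in)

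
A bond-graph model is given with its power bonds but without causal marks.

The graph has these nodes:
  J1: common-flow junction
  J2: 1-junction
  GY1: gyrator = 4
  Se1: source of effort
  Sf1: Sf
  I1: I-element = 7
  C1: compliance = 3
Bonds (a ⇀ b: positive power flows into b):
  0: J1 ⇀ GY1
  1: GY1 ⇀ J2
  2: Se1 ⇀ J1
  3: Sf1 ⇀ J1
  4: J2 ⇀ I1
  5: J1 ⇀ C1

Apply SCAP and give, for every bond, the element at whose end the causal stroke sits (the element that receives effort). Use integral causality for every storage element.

b2 stroke→J1  (Se1: effort source, stroke at far end)
b3 stroke→Sf1  (source Sf1 imposes f)
b0 stroke→J1  (common-f at J1 fixed by 3)
b5 stroke→J1  (1-jn J1 has f-setter on 3)
b1 stroke→J2  (GY1: gyrator matches bond 0)
b4 stroke→I1  (J2 needs exactly one f-in)

β0 stroke at J1
β1 stroke at J2
β2 stroke at J1
β3 stroke at Sf1
β4 stroke at I1
β5 stroke at J1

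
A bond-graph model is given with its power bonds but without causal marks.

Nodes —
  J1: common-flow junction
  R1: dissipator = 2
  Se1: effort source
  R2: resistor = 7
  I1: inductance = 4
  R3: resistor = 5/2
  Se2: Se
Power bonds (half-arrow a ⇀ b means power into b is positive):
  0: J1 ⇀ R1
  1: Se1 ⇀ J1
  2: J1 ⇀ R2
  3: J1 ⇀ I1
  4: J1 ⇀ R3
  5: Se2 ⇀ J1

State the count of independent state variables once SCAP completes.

β1 stroke→J1  (source Se1 imposes e)
β5 stroke→J1  (source Se2 imposes e)
β3 stroke→I1  (I1 outputs flow p/I1)
β0 stroke→J1  (J1 flow already set via bond 3)
β2 stroke→J1  (J1: bond 3 brought flow, rest push out)
β4 stroke→J1  (1-jn J1 has f-setter on 3)

1  (I1 all integral)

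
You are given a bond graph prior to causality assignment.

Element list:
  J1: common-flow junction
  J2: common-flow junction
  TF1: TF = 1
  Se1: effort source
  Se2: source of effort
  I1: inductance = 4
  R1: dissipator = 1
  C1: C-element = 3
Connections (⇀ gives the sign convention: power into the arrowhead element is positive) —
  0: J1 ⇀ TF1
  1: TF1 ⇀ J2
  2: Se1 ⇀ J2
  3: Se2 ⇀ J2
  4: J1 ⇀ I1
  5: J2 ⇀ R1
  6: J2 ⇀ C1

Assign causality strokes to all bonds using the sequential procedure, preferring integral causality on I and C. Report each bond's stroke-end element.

b2 stroke at J2  (Se1: effort source, stroke at far end)
b3 stroke at J2  (source Se2 imposes e)
b4 stroke at I1  (I1 integral (f out))
b0 stroke at J1  (J1 flow already set via bond 4)
b1 stroke at TF1  (TF1 one-in-one-out from 0)
b5 stroke at J2  (J2 flow already set via bond 1)
b6 stroke at J2  (common-f at J2 fixed by 1)

#0 |J1
#1 |TF1
#2 |J2
#3 |J2
#4 |I1
#5 |J2
#6 |J2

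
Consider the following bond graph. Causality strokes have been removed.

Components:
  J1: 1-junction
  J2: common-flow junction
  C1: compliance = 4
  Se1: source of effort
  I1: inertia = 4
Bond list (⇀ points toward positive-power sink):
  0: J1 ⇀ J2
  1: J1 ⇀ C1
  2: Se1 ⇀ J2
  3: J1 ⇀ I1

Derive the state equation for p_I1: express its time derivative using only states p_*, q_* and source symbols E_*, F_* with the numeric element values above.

b2 stroke at J2  (source Se1 imposes e)
b0 stroke at J1  (only one flow-in slot at J2)
b1 stroke at J1  (C1 outputs effort q/C1)
b3 stroke at I1  (only one flow-in slot at J1)

dp_I1/dt = E_Se1 - q_C1/4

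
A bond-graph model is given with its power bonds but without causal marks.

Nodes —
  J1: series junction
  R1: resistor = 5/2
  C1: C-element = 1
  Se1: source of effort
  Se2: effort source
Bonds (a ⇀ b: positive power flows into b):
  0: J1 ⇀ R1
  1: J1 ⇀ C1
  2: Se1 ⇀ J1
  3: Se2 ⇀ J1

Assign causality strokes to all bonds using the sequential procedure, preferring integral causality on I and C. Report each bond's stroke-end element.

bond 0 |R1
bond 1 |J1
bond 2 |J1
bond 3 |J1

#2 |J1  (Se1 (Se) sets effort on bond)
#3 |J1  (Se2: effort source, stroke at far end)
#1 |J1  (C1 integral (e out))
#0 |R1  (closing 1-jn rule on J1)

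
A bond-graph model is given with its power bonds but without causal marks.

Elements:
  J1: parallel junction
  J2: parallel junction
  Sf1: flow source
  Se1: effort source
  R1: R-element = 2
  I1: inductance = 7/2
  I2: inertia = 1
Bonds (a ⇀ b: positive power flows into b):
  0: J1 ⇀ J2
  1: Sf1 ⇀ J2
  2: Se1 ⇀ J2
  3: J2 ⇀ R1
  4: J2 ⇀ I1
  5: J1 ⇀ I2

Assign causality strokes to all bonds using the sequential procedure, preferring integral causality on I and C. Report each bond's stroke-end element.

b0 →J1
b1 →Sf1
b2 →J2
b3 →R1
b4 →I1
b5 →I2

#1 →Sf1  (source Sf1 imposes f)
#2 →J2  (source Se1 imposes e)
#0 →J1  (J2 effort already set via bond 2)
#3 →R1  (J2: bond 2 brought effort, rest push out)
#4 →I1  (common-e at J2 fixed by 2)
#5 →I2  (0-jn J1 has e-setter on 0)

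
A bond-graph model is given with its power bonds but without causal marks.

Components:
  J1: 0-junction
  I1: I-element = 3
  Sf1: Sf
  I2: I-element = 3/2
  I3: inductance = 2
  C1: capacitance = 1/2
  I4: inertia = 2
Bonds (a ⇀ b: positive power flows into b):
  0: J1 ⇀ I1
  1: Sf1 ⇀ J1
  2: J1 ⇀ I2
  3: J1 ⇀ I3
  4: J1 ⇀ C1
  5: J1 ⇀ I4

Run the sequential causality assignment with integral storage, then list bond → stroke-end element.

β0 stroke at I1
β1 stroke at Sf1
β2 stroke at I2
β3 stroke at I3
β4 stroke at J1
β5 stroke at I4

β1 |Sf1  (Sf1 fixes flow; stroke at Sf1)
β0 |I1  (I1: I, integral causality)
β2 |I2  (I2 integral (f out))
β3 |I3  (I3 integral (f out))
β4 |J1  (C1 outputs effort q/C1)
β5 |I4  (0-jn J1 has e-setter on 4)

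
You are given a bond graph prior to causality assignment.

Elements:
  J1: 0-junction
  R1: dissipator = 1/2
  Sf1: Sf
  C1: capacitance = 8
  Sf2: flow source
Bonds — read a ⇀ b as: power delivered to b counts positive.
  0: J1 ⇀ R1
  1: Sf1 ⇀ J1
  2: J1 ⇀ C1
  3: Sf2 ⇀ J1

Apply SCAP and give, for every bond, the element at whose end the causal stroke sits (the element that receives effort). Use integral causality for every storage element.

#1 |Sf1  (source Sf1 imposes f)
#3 |Sf2  (Sf2 fixes flow; stroke at Sf2)
#2 |J1  (prefer integral on C1)
#0 |R1  (J1 effort already set via bond 2)

β0 →R1
β1 →Sf1
β2 →J1
β3 →Sf2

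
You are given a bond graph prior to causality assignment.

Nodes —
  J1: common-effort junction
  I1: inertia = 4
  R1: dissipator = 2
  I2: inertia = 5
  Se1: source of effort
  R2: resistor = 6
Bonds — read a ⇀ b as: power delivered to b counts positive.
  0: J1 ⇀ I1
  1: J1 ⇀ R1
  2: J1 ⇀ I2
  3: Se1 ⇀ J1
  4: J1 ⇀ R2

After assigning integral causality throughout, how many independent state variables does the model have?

bond 3 stroke at J1  (Se1 fixes effort; stroke away)
bond 0 stroke at I1  (J1 effort already set via bond 3)
bond 1 stroke at R1  (J1 effort already set via bond 3)
bond 2 stroke at I2  (J1: bond 3 brought effort, rest push out)
bond 4 stroke at R2  (0-jn J1 has e-setter on 3)

2  (I1, I2 all integral)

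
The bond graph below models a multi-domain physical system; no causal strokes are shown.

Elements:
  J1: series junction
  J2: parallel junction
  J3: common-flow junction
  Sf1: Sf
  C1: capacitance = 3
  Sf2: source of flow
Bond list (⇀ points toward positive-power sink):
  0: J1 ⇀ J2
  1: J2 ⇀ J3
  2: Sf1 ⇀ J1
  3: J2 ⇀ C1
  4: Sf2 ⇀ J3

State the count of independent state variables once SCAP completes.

1  (C1 all integral)

β2 stroke→Sf1  (Sf1 (Sf) sets flow on bond)
β4 stroke→Sf2  (Sf2 (Sf) sets flow on bond)
β0 stroke→J1  (common-f at J1 fixed by 2)
β1 stroke→J3  (J3: bond 4 brought flow, rest push out)
β3 stroke→J2  (J2 needs exactly one e-in)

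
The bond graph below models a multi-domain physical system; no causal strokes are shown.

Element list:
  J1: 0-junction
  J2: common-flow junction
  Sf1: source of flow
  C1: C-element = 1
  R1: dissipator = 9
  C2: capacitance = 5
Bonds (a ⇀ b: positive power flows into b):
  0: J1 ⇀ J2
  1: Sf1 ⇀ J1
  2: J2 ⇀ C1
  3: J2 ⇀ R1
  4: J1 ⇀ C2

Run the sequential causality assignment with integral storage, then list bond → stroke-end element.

#0 →J2
#1 →Sf1
#2 →J2
#3 →R1
#4 →J1

bond 1 stroke→Sf1  (Sf1 fixes flow; stroke at Sf1)
bond 2 stroke→J2  (C1 integral (e out))
bond 4 stroke→J1  (C2 outputs effort q/C2)
bond 0 stroke→J2  (J1 effort already set via bond 4)
bond 3 stroke→R1  (J2: last free bond brings flow in)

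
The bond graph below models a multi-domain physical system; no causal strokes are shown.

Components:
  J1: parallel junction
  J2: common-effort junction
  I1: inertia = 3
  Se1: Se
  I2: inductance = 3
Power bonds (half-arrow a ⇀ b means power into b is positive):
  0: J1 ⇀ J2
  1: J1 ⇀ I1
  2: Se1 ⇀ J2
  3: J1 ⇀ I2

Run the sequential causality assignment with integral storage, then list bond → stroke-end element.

#2 stroke→J2  (Se1 (Se) sets effort on bond)
#0 stroke→J1  (0-jn J2 has e-setter on 2)
#1 stroke→I1  (J1 effort already set via bond 0)
#3 stroke→I2  (J1: bond 0 brought effort, rest push out)

bond 0 stroke at J1
bond 1 stroke at I1
bond 2 stroke at J2
bond 3 stroke at I2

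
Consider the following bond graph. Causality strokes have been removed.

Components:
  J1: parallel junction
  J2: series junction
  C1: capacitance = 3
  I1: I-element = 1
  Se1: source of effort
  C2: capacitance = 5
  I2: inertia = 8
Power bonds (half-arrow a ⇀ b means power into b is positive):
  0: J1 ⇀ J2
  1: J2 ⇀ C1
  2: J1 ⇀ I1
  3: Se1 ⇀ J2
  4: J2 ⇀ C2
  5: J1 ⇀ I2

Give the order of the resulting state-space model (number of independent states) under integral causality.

β3 stroke→J2  (Se1 fixes effort; stroke away)
β1 stroke→J2  (C1: C, integral causality)
β2 stroke→I1  (I1 outputs flow p/I1)
β4 stroke→J2  (C2 integral (e out))
β0 stroke→J1  (J2 needs exactly one f-in)
β5 stroke→I2  (common-e at J1 fixed by 0)

4  (C1, C2, I1, I2 all integral)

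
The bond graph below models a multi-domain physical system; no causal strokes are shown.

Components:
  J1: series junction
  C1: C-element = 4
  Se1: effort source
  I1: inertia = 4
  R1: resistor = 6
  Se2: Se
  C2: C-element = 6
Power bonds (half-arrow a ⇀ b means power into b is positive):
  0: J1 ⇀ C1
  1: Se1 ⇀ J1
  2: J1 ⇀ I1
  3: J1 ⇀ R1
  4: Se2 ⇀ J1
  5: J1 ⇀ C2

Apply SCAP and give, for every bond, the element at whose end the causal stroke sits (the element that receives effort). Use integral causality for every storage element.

#1 stroke→J1  (Se1 fixes effort; stroke away)
#4 stroke→J1  (source Se2 imposes e)
#0 stroke→J1  (C1 outputs effort q/C1)
#2 stroke→I1  (I1: I, integral causality)
#3 stroke→J1  (1-jn J1 has f-setter on 2)
#5 stroke→J1  (J1 flow already set via bond 2)

b0 |J1
b1 |J1
b2 |I1
b3 |J1
b4 |J1
b5 |J1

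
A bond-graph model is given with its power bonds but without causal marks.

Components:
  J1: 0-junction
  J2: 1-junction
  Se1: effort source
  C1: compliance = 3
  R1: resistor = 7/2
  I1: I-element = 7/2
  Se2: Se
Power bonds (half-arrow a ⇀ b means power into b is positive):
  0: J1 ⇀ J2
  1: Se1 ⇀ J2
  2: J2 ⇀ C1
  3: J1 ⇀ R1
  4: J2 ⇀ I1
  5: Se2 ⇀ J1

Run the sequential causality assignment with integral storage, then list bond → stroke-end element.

β1 →J2  (Se1 (Se) sets effort on bond)
β5 →J1  (Se2 fixes effort; stroke away)
β0 →J2  (J1: bond 5 brought effort, rest push out)
β3 →R1  (J1 effort already set via bond 5)
β2 →J2  (C1 integral (e out))
β4 →I1  (closing 1-jn rule on J2)

b0 stroke→J2
b1 stroke→J2
b2 stroke→J2
b3 stroke→R1
b4 stroke→I1
b5 stroke→J1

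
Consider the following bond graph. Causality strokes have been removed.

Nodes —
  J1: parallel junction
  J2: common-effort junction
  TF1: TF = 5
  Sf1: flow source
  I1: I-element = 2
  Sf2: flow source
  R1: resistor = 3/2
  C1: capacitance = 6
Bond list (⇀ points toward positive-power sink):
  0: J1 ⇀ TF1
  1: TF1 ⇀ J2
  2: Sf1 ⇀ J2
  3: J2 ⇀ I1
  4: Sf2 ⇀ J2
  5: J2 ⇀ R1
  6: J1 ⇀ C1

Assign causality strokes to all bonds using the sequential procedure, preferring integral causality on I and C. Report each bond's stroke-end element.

bond 0 stroke at TF1
bond 1 stroke at J2
bond 2 stroke at Sf1
bond 3 stroke at I1
bond 4 stroke at Sf2
bond 5 stroke at R1
bond 6 stroke at J1

b2 stroke at Sf1  (Sf1 fixes flow; stroke at Sf1)
b4 stroke at Sf2  (Sf2 fixes flow; stroke at Sf2)
b3 stroke at I1  (I1 integral (f out))
b6 stroke at J1  (C1: C, integral causality)
b0 stroke at TF1  (0-jn J1 has e-setter on 6)
b1 stroke at J2  (TF1: transformer flips bond 0)
b5 stroke at R1  (J2: bond 1 brought effort, rest push out)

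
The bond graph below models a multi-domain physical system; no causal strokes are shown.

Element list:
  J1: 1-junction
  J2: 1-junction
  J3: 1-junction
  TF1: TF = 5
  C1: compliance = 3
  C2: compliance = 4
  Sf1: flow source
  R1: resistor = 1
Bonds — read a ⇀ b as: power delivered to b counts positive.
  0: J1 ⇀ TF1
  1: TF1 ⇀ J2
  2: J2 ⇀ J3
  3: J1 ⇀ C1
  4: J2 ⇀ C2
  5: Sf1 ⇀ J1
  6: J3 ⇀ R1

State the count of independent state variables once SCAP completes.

#5 →Sf1  (source Sf1 imposes f)
#0 →J1  (J1: bond 5 brought flow, rest push out)
#3 →J1  (J1: bond 5 brought flow, rest push out)
#1 →TF1  (TF1 one-in-one-out from 0)
#2 →J2  (J2 flow already set via bond 1)
#4 →J2  (J2: bond 1 brought flow, rest push out)
#6 →J3  (J3 flow already set via bond 2)

2  (C1, C2 all integral)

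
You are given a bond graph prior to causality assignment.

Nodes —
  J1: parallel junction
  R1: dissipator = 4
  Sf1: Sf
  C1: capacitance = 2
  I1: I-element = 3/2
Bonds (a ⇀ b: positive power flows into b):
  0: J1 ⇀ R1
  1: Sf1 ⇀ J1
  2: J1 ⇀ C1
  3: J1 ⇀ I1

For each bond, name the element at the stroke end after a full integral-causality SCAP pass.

#1 |Sf1  (source Sf1 imposes f)
#2 |J1  (C1: C, integral causality)
#0 |R1  (0-jn J1 has e-setter on 2)
#3 |I1  (common-e at J1 fixed by 2)

#0 |R1
#1 |Sf1
#2 |J1
#3 |I1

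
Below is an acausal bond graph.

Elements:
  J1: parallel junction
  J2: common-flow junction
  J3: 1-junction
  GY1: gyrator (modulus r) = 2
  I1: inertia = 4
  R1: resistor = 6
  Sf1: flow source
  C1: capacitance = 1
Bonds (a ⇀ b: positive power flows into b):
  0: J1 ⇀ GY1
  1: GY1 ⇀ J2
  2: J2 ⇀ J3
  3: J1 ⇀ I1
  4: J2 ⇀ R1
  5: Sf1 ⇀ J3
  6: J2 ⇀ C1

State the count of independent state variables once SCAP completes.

2  (C1, I1 all integral)

#5 |Sf1  (source Sf1 imposes f)
#2 |J3  (J3 flow already set via bond 5)
#1 |J2  (1-jn J2 has f-setter on 2)
#4 |J2  (J2: bond 2 brought flow, rest push out)
#6 |J2  (J2: bond 2 brought flow, rest push out)
#0 |J1  (GY1: gyrator matches bond 1)
#3 |I1  (0-jn J1 has e-setter on 0)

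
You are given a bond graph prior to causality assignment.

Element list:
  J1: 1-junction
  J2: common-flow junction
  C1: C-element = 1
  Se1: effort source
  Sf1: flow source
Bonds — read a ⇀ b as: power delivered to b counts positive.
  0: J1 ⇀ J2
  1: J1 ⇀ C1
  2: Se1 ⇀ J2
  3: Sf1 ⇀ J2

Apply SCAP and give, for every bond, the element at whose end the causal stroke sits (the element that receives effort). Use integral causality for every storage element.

β0 stroke at J2
β1 stroke at J1
β2 stroke at J2
β3 stroke at Sf1

#2 →J2  (source Se1 imposes e)
#3 →Sf1  (Sf1 (Sf) sets flow on bond)
#0 →J2  (common-f at J2 fixed by 3)
#1 →J1  (J1: bond 0 brought flow, rest push out)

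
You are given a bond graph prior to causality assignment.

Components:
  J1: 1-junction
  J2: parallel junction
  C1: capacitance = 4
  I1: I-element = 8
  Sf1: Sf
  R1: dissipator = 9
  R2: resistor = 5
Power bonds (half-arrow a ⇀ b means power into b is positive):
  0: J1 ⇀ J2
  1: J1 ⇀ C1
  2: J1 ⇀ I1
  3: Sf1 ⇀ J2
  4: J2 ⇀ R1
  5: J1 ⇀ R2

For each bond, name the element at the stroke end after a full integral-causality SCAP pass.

#0 stroke→J1
#1 stroke→J1
#2 stroke→I1
#3 stroke→Sf1
#4 stroke→J2
#5 stroke→J1

#3 |Sf1  (Sf1: flow source, stroke at near end)
#1 |J1  (C1 outputs effort q/C1)
#2 |I1  (I1 integral (f out))
#0 |J1  (J1 flow already set via bond 2)
#5 |J1  (J1 flow already set via bond 2)
#4 |J2  (closing 0-jn rule on J2)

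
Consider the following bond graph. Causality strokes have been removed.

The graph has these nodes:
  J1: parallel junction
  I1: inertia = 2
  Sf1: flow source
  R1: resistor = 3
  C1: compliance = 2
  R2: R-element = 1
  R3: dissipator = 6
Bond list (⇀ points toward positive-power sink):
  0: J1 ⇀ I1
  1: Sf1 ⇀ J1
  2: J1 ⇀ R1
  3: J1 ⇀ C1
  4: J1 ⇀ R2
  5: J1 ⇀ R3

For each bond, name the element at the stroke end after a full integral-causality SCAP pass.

bond 1 stroke at Sf1  (Sf1: flow source, stroke at near end)
bond 0 stroke at I1  (prefer integral on I1)
bond 3 stroke at J1  (C1 outputs effort q/C1)
bond 2 stroke at R1  (J1: bond 3 brought effort, rest push out)
bond 4 stroke at R2  (common-e at J1 fixed by 3)
bond 5 stroke at R3  (common-e at J1 fixed by 3)

bond 0 →I1
bond 1 →Sf1
bond 2 →R1
bond 3 →J1
bond 4 →R2
bond 5 →R3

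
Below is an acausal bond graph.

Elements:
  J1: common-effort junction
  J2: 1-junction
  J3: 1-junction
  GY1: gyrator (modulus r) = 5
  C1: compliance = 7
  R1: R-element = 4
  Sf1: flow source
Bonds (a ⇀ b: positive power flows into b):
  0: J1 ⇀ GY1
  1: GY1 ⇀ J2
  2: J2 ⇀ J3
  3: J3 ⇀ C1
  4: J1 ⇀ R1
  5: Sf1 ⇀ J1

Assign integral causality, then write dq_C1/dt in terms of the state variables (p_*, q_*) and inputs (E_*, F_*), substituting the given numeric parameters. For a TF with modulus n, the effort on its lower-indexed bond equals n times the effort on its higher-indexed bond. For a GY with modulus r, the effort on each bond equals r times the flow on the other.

bond 5 stroke at Sf1  (Sf1: flow source, stroke at near end)
bond 3 stroke at J3  (prefer integral on C1)
bond 2 stroke at J2  (J3: last free bond brings flow in)
bond 1 stroke at GY1  (J2 needs exactly one f-in)
bond 0 stroke at GY1  (GY1 both-in/both-out from 1)
bond 4 stroke at J1  (only one effort-in slot at J1)

dq_C1/dt = 4*F_Sf1/5 - 4*q_C1/175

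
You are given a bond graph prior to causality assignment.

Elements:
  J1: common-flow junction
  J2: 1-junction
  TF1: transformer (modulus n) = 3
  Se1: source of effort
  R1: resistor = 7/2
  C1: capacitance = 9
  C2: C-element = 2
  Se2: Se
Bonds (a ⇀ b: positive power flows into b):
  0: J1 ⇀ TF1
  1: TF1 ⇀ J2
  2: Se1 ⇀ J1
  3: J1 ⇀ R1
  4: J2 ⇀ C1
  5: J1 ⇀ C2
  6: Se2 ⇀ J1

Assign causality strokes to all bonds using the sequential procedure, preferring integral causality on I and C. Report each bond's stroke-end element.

bond 0 stroke at J1
bond 1 stroke at TF1
bond 2 stroke at J1
bond 3 stroke at R1
bond 4 stroke at J2
bond 5 stroke at J1
bond 6 stroke at J1

bond 2 stroke→J1  (Se1 fixes effort; stroke away)
bond 6 stroke→J1  (Se2 fixes effort; stroke away)
bond 4 stroke→J2  (C1 outputs effort q/C1)
bond 1 stroke→TF1  (J2 needs exactly one f-in)
bond 0 stroke→J1  (TF1: transformer flips bond 1)
bond 5 stroke→J1  (C2: C, integral causality)
bond 3 stroke→R1  (J1: last free bond brings flow in)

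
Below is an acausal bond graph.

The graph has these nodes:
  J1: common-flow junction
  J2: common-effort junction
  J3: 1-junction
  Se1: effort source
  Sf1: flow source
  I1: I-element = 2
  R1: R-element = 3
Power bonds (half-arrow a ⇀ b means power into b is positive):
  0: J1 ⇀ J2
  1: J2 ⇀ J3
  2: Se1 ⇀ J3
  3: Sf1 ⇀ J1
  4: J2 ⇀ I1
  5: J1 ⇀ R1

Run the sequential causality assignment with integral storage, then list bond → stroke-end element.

bond 2 |J3  (Se1: effort source, stroke at far end)
bond 3 |Sf1  (source Sf1 imposes f)
bond 0 |J1  (1-jn J1 has f-setter on 3)
bond 5 |J1  (J1: bond 3 brought flow, rest push out)
bond 1 |J2  (J3: last free bond brings flow in)
bond 4 |I1  (J2: bond 1 brought effort, rest push out)

bond 0 stroke at J1
bond 1 stroke at J2
bond 2 stroke at J3
bond 3 stroke at Sf1
bond 4 stroke at I1
bond 5 stroke at J1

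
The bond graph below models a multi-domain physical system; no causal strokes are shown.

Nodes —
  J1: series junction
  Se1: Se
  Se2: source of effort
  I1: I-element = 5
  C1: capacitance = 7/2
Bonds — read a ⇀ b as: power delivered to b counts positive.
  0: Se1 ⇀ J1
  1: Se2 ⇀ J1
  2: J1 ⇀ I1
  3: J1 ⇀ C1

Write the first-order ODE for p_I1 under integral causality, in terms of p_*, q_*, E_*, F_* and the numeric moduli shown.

dp_I1/dt = E_Se1 + E_Se2 - 2*q_C1/7

b0 stroke→J1  (Se1 (Se) sets effort on bond)
b1 stroke→J1  (source Se2 imposes e)
b2 stroke→I1  (prefer integral on I1)
b3 stroke→J1  (common-f at J1 fixed by 2)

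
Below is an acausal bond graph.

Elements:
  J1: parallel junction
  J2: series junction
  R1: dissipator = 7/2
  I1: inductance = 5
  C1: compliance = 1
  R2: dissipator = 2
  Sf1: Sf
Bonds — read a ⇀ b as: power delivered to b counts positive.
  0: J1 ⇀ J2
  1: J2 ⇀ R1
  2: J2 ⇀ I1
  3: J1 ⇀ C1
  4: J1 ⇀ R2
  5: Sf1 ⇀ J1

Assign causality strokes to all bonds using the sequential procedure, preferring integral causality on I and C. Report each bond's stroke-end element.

β5 stroke→Sf1  (Sf1 fixes flow; stroke at Sf1)
β2 stroke→I1  (prefer integral on I1)
β0 stroke→J2  (J2: bond 2 brought flow, rest push out)
β1 stroke→J2  (J2: bond 2 brought flow, rest push out)
β3 stroke→J1  (C1 outputs effort q/C1)
β4 stroke→R2  (0-jn J1 has e-setter on 3)

b0 →J2
b1 →J2
b2 →I1
b3 →J1
b4 →R2
b5 →Sf1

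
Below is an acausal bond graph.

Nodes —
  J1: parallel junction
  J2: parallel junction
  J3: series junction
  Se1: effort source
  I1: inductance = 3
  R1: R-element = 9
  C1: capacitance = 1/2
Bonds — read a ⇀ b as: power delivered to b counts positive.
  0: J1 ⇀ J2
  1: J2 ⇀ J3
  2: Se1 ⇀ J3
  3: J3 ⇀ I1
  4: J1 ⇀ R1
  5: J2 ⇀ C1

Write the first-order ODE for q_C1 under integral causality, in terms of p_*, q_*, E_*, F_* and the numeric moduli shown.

b2 stroke at J3  (source Se1 imposes e)
b3 stroke at I1  (prefer integral on I1)
b1 stroke at J3  (common-f at J3 fixed by 3)
b5 stroke at J2  (C1: C, integral causality)
b0 stroke at J1  (J2: bond 5 brought effort, rest push out)
b4 stroke at R1  (common-e at J1 fixed by 0)

dq_C1/dt = -p_I1/3 - 2*q_C1/9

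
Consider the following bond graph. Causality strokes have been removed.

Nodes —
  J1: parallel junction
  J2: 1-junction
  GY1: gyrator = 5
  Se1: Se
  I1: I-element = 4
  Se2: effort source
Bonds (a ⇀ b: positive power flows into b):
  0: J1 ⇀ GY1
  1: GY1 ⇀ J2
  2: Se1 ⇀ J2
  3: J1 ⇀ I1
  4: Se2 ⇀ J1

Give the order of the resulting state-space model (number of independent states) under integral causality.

1  (I1 all integral)

bond 2 |J2  (Se1 fixes effort; stroke away)
bond 4 |J1  (Se2 fixes effort; stroke away)
bond 0 |GY1  (J1 effort already set via bond 4)
bond 3 |I1  (0-jn J1 has e-setter on 4)
bond 1 |GY1  (closing 1-jn rule on J2)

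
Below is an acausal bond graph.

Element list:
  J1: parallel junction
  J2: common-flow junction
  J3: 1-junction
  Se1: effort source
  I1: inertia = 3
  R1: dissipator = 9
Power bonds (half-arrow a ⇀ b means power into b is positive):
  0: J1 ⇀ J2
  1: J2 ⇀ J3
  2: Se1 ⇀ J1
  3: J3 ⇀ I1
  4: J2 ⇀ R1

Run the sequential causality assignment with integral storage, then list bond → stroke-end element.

β2 |J1  (source Se1 imposes e)
β0 |J2  (common-e at J1 fixed by 2)
β3 |I1  (prefer integral on I1)
β1 |J3  (J3: bond 3 brought flow, rest push out)
β4 |J2  (1-jn J2 has f-setter on 1)

β0 →J2
β1 →J3
β2 →J1
β3 →I1
β4 →J2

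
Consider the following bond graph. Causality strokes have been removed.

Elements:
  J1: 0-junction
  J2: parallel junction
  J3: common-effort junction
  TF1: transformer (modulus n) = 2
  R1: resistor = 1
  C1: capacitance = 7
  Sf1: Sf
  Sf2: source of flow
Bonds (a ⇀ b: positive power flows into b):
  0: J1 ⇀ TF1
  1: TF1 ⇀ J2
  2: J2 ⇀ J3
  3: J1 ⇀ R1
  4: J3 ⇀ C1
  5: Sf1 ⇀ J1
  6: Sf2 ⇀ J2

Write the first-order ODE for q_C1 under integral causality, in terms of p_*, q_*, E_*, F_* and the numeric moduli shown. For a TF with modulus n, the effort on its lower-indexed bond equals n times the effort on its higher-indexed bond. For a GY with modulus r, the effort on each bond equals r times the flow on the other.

bond 5 →Sf1  (source Sf1 imposes f)
bond 6 →Sf2  (Sf2 (Sf) sets flow on bond)
bond 4 →J3  (C1 integral (e out))
bond 2 →J2  (common-e at J3 fixed by 4)
bond 1 →TF1  (common-e at J2 fixed by 2)
bond 0 →J1  (TF TF1: opposite of bond 1)
bond 3 →R1  (J1 effort already set via bond 0)

dq_C1/dt = 2*F_Sf1 + F_Sf2 - 4*q_C1/7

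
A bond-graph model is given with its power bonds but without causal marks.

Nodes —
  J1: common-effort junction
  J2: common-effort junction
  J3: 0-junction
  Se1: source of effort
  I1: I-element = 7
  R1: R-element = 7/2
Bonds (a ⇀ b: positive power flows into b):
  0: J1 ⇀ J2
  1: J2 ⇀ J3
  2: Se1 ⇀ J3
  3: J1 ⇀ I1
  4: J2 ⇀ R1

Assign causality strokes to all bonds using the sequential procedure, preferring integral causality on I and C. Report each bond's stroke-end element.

#2 |J3  (source Se1 imposes e)
#1 |J2  (0-jn J3 has e-setter on 2)
#0 |J1  (J2: bond 1 brought effort, rest push out)
#4 |R1  (0-jn J2 has e-setter on 1)
#3 |I1  (J1 effort already set via bond 0)

β0 →J1
β1 →J2
β2 →J3
β3 →I1
β4 →R1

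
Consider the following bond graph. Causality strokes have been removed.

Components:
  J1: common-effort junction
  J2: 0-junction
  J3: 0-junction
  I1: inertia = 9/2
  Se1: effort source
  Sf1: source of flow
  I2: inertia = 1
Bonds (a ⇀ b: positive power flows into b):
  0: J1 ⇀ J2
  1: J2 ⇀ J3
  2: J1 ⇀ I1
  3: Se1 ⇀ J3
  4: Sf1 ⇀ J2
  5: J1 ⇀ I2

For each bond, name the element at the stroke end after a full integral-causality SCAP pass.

β0 stroke→J1
β1 stroke→J2
β2 stroke→I1
β3 stroke→J3
β4 stroke→Sf1
β5 stroke→I2

bond 3 stroke at J3  (Se1 (Se) sets effort on bond)
bond 4 stroke at Sf1  (Sf1 fixes flow; stroke at Sf1)
bond 1 stroke at J2  (common-e at J3 fixed by 3)
bond 0 stroke at J1  (0-jn J2 has e-setter on 1)
bond 2 stroke at I1  (J1: bond 0 brought effort, rest push out)
bond 5 stroke at I2  (J1 effort already set via bond 0)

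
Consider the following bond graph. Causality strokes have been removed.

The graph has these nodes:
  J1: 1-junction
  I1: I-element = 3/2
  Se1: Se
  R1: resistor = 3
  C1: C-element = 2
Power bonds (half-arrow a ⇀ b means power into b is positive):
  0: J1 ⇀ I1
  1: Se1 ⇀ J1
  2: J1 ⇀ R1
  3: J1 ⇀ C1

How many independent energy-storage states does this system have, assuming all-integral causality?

2  (C1, I1 all integral)

#1 →J1  (Se1: effort source, stroke at far end)
#0 →I1  (I1 outputs flow p/I1)
#2 →J1  (J1: bond 0 brought flow, rest push out)
#3 →J1  (J1 flow already set via bond 0)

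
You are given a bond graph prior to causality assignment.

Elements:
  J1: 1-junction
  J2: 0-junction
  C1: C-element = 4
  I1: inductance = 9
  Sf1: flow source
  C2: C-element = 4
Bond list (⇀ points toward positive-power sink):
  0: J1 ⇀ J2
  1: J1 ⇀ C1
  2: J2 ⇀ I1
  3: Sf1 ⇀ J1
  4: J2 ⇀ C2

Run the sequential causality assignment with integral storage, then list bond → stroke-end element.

b0 |J1
b1 |J1
b2 |I1
b3 |Sf1
b4 |J2

bond 3 stroke→Sf1  (Sf1 (Sf) sets flow on bond)
bond 0 stroke→J1  (J1 flow already set via bond 3)
bond 1 stroke→J1  (1-jn J1 has f-setter on 3)
bond 2 stroke→I1  (I1: I, integral causality)
bond 4 stroke→J2  (closing 0-jn rule on J2)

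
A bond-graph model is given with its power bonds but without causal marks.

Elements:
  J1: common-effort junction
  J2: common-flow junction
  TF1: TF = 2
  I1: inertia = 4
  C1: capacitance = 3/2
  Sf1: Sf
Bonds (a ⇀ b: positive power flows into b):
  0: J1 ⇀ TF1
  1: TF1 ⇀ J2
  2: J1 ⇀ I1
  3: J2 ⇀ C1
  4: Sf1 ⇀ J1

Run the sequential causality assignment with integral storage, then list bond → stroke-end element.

β0 |J1
β1 |TF1
β2 |I1
β3 |J2
β4 |Sf1

bond 4 stroke at Sf1  (Sf1: flow source, stroke at near end)
bond 2 stroke at I1  (prefer integral on I1)
bond 0 stroke at J1  (J1: last free bond brings effort in)
bond 1 stroke at TF1  (TF TF1: opposite of bond 0)
bond 3 stroke at J2  (common-f at J2 fixed by 1)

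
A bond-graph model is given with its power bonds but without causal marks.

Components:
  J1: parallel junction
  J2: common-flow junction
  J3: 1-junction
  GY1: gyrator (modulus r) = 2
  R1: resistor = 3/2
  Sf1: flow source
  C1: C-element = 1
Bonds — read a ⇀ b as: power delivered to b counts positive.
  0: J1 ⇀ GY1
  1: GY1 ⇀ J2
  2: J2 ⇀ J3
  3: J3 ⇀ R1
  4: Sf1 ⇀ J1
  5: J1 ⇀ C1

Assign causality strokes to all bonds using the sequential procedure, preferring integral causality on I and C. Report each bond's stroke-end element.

#0 →GY1
#1 →GY1
#2 →J2
#3 →J3
#4 →Sf1
#5 →J1

#4 stroke at Sf1  (Sf1 (Sf) sets flow on bond)
#5 stroke at J1  (prefer integral on C1)
#0 stroke at GY1  (J1 effort already set via bond 5)
#1 stroke at GY1  (through GY1, causality inverts; strokes same side of GY1)
#2 stroke at J2  (common-f at J2 fixed by 1)
#3 stroke at J3  (J3 flow already set via bond 2)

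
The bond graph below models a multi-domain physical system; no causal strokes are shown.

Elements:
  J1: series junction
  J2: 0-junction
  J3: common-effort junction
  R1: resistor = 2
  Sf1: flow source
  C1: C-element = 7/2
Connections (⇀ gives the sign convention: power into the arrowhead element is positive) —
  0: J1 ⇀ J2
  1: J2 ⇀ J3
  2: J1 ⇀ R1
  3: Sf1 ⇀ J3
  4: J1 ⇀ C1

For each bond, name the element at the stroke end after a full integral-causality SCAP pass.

bond 0 stroke at J2
bond 1 stroke at J3
bond 2 stroke at J1
bond 3 stroke at Sf1
bond 4 stroke at J1

β3 stroke→Sf1  (Sf1 fixes flow; stroke at Sf1)
β1 stroke→J3  (J3: last free bond brings effort in)
β0 stroke→J2  (J2: last free bond brings effort in)
β2 stroke→J1  (1-jn J1 has f-setter on 0)
β4 stroke→J1  (1-jn J1 has f-setter on 0)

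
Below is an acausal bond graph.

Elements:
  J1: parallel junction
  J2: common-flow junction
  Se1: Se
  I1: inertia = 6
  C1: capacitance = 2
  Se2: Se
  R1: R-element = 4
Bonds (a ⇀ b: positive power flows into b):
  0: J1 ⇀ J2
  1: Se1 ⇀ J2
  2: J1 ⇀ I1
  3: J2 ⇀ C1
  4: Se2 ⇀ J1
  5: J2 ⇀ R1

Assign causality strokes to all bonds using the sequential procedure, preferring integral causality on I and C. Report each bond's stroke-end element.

b1 stroke at J2  (Se1 fixes effort; stroke away)
b4 stroke at J1  (Se2 (Se) sets effort on bond)
b0 stroke at J2  (J1: bond 4 brought effort, rest push out)
b2 stroke at I1  (common-e at J1 fixed by 4)
b3 stroke at J2  (C1: C, integral causality)
b5 stroke at R1  (closing 1-jn rule on J2)

bond 0 stroke at J2
bond 1 stroke at J2
bond 2 stroke at I1
bond 3 stroke at J2
bond 4 stroke at J1
bond 5 stroke at R1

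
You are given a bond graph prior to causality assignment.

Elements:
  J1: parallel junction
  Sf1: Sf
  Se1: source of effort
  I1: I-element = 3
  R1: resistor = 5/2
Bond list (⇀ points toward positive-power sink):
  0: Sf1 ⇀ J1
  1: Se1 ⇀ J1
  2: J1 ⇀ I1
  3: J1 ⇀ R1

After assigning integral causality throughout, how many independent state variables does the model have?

β0 stroke at Sf1  (source Sf1 imposes f)
β1 stroke at J1  (Se1 (Se) sets effort on bond)
β2 stroke at I1  (common-e at J1 fixed by 1)
β3 stroke at R1  (J1 effort already set via bond 1)

1  (I1 all integral)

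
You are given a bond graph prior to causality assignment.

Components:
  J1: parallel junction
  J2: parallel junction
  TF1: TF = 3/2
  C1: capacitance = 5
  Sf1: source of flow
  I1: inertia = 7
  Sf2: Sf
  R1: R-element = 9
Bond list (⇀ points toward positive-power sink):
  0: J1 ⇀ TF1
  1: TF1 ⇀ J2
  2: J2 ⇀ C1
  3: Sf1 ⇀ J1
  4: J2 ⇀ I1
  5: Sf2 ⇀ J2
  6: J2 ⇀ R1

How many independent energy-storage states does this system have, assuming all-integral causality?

b3 |Sf1  (Sf1 (Sf) sets flow on bond)
b5 |Sf2  (Sf2: flow source, stroke at near end)
b0 |J1  (J1: last free bond brings effort in)
b1 |TF1  (TF TF1: opposite of bond 0)
b2 |J2  (prefer integral on C1)
b4 |I1  (J2 effort already set via bond 2)
b6 |R1  (0-jn J2 has e-setter on 2)

2  (C1, I1 all integral)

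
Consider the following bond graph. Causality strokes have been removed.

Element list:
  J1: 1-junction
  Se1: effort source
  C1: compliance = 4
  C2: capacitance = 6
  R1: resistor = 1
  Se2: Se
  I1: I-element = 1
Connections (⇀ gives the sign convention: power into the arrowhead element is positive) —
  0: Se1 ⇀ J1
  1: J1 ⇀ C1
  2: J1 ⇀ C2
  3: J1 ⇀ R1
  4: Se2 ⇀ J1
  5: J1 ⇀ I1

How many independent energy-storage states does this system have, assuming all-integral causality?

#0 stroke at J1  (Se1: effort source, stroke at far end)
#4 stroke at J1  (Se2 fixes effort; stroke away)
#1 stroke at J1  (prefer integral on C1)
#2 stroke at J1  (C2: C, integral causality)
#5 stroke at I1  (I1 integral (f out))
#3 stroke at J1  (J1 flow already set via bond 5)

3  (C1, C2, I1 all integral)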